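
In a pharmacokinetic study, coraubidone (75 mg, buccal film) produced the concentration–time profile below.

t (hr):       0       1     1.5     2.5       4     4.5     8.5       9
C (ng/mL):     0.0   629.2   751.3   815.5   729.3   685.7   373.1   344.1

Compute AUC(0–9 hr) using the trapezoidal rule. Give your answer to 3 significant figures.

Trapezoidal AUC_0→9:
  [0→1]: (0.0+629.2)/2 × 1 = 314.6
  [1→1.5]: (629.2+751.3)/2 × 0.5 = 345.125
  [1.5→2.5]: (751.3+815.5)/2 × 1 = 783.4
  [2.5→4]: (815.5+729.3)/2 × 1.5 = 1158.6
  [4→4.5]: (729.3+685.7)/2 × 0.5 = 353.75
  [4.5→8.5]: (685.7+373.1)/2 × 4 = 2117.6
  [8.5→9]: (373.1+344.1)/2 × 0.5 = 179.3
  Sum = 5252.375 ng/mL·hr

AUC = 5250 ng/mL·hr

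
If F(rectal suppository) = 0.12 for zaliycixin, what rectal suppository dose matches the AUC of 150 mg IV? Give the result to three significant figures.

D_rectal = 1250 mg

For equal systemic exposure: F × D_ev = D_iv
D_ev = D_iv / F = 150 / 0.12 = 1250 mg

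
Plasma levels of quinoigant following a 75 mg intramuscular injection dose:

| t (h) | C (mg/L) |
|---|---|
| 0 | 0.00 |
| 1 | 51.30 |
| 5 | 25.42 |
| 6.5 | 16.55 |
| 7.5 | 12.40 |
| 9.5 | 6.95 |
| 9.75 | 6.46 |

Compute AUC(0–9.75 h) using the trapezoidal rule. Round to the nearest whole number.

Trapezoidal AUC_0→9.75:
  [0→1]: (0.00+51.30)/2 × 1 = 25.65
  [1→5]: (51.30+25.42)/2 × 4 = 153.44
  [5→6.5]: (25.42+16.55)/2 × 1.5 = 31.4775
  [6.5→7.5]: (16.55+12.40)/2 × 1 = 14.475
  [7.5→9.5]: (12.40+6.95)/2 × 2 = 19.35
  [9.5→9.75]: (6.95+6.46)/2 × 0.25 = 1.67625
  Sum = 246.06875 mg/L·h

AUC = 246 mg/L·h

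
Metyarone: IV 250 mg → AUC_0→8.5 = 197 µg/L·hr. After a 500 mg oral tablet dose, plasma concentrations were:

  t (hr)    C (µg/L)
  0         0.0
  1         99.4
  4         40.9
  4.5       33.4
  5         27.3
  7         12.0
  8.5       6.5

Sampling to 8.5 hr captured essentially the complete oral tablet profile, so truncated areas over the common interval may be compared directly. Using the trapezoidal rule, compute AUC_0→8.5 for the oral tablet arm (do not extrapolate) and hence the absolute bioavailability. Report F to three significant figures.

F = 0.881

Trapezoidal AUC_0→8.5 (oral tablet):
  [0→1]: (0.0+99.4)/2 × 1 = 49.7
  [1→4]: (99.4+40.9)/2 × 3 = 210.45
  [4→4.5]: (40.9+33.4)/2 × 0.5 = 18.575
  [4.5→5]: (33.4+27.3)/2 × 0.5 = 15.175
  [5→7]: (27.3+12.0)/2 × 2 = 39.3
  [7→8.5]: (12.0+6.5)/2 × 1.5 = 13.875
  Sum = 347.075 µg/L·hr
F = (AUC_ev/D_ev)/(AUC_iv/D_iv) = (347.075/500)/(197/250) = 0.69415/0.788 = 0.8809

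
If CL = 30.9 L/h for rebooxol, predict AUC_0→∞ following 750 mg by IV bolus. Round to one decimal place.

AUC_0→∞ = Dose_iv / CL
        = 750 / 30.9 = 24.2718 mg/L·h

AUC = 24.3 mg/L·h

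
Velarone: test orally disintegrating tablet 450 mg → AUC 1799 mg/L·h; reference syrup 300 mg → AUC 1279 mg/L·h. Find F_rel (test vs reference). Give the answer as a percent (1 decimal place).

F_rel = (AUC_test/D_test) / (AUC_ref/D_ref)
      = (1799/450) / (1279/300)
      = 3.99778 / 4.26333 = 0.9377 = 93.77%

F_rel = 93.8%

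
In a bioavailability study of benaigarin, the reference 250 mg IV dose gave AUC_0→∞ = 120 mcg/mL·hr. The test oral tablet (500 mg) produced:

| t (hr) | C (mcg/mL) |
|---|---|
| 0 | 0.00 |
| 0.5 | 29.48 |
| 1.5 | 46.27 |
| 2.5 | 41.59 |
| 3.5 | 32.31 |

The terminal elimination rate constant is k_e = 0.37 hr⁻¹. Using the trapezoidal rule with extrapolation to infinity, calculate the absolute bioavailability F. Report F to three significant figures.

F = 0.889

Trapezoidal AUC_0→3.5 (oral tablet):
  [0→0.5]: (0.00+29.48)/2 × 0.5 = 7.37
  [0.5→1.5]: (29.48+46.27)/2 × 1 = 37.875
  [1.5→2.5]: (46.27+41.59)/2 × 1 = 43.93
  [2.5→3.5]: (41.59+32.31)/2 × 1 = 36.95
  Sum = 126.125 mcg/mL·hr
Tail: C_last/k_e = 32.31/0.37 = 87.324
AUC_0→∞ (oral tablet) = 126.125 + 87.324 = 213.449 mcg/mL·hr
F = (AUC_ev/D_ev)/(AUC_iv/D_iv) = (213.449/500)/(120/250) = 0.426898/0.48 = 0.8894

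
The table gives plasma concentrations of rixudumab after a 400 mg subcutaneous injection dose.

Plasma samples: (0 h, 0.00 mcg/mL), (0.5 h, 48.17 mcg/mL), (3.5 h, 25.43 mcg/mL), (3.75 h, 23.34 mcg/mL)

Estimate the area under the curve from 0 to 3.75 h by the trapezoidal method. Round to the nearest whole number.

AUC = 129 mcg/mL·h

Trapezoidal AUC_0→3.75:
  [0→0.5]: (0.00+48.17)/2 × 0.5 = 12.0425
  [0.5→3.5]: (48.17+25.43)/2 × 3 = 110.4
  [3.5→3.75]: (25.43+23.34)/2 × 0.25 = 6.09625
  Sum = 128.53875 mcg/mL·h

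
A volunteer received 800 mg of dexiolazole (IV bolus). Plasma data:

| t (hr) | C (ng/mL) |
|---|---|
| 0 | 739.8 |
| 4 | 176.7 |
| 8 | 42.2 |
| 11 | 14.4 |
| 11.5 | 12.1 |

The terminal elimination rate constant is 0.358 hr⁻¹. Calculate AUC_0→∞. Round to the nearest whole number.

AUC = 2396 ng/mL·hr

Trapezoidal AUC_0→11.5:
  [0→4]: (739.8+176.7)/2 × 4 = 1833.0
  [4→8]: (176.7+42.2)/2 × 4 = 437.8
  [8→11]: (42.2+14.4)/2 × 3 = 84.9
  [11→11.5]: (14.4+12.1)/2 × 0.5 = 6.625
  Sum = 2362.325 ng/mL·hr
Extrapolated tail: C_last / k_e = 12.1 / 0.358 = 33.799
AUC_0→∞ = 2362.325 + 33.799 = 2396.124 ng/mL·hr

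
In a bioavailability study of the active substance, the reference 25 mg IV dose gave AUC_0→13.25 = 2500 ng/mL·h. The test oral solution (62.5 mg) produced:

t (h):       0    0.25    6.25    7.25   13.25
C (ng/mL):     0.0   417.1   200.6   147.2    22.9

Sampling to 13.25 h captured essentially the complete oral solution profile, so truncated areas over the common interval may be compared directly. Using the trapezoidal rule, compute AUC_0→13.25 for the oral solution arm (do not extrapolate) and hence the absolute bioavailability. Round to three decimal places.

F = 0.414

Trapezoidal AUC_0→13.25 (oral solution):
  [0→0.25]: (0.0+417.1)/2 × 0.25 = 52.1375
  [0.25→6.25]: (417.1+200.6)/2 × 6 = 1853.1
  [6.25→7.25]: (200.6+147.2)/2 × 1 = 173.9
  [7.25→13.25]: (147.2+22.9)/2 × 6 = 510.3
  Sum = 2589.4375 ng/mL·h
F = (AUC_ev/D_ev)/(AUC_iv/D_iv) = (2589.4375/62.5)/(2500/25) = 41.431/100 = 0.4143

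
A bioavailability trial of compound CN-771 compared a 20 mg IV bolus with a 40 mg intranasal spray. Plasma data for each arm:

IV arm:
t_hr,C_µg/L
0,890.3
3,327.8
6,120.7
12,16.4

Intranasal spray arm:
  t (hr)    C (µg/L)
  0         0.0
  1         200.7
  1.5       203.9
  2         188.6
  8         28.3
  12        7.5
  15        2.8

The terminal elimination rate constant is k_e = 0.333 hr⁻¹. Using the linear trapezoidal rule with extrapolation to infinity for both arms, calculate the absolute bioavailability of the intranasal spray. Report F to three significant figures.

Trapezoidal AUC_0→12 (IV):
  [0→3]: (890.3+327.8)/2 × 3 = 1827.15
  [3→6]: (327.8+120.7)/2 × 3 = 672.75
  [6→12]: (120.7+16.4)/2 × 6 = 411.3
  Sum = 2911.2 µg/L·hr
IV tail: 16.4/0.333 = 49.249; AUC_iv,0→∞ = 2911.2 + 49.249 = 2960.449 µg/L·hr
Trapezoidal AUC_0→15 (intranasal spray):
  [0→1]: (0.0+200.7)/2 × 1 = 100.35
  [1→1.5]: (200.7+203.9)/2 × 0.5 = 101.15
  [1.5→2]: (203.9+188.6)/2 × 0.5 = 98.125
  [2→8]: (188.6+28.3)/2 × 6 = 650.7
  [8→12]: (28.3+7.5)/2 × 4 = 71.6
  [12→15]: (7.5+2.8)/2 × 3 = 15.45
  Sum = 1037.375 µg/L·hr
intranasal spray tail: 2.8/0.333 = 8.408; AUC_ev,0→∞ = 1037.375 + 8.408 = 1045.783 µg/L·hr
F = (AUC_ev/D_ev)/(AUC_iv/D_iv) = (1045.783/40)/(2960.449/20) = 26.144575/148.02245 = 0.1766

F = 0.177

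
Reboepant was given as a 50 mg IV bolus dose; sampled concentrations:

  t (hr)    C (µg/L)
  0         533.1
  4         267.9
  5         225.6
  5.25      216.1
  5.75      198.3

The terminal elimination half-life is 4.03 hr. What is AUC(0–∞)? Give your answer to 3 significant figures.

AUC = 3160 µg/L·hr

Trapezoidal AUC_0→5.75:
  [0→4]: (533.1+267.9)/2 × 4 = 1602.0
  [4→5]: (267.9+225.6)/2 × 1 = 246.75
  [5→5.25]: (225.6+216.1)/2 × 0.25 = 55.2125
  [5.25→5.75]: (216.1+198.3)/2 × 0.5 = 103.6
  Sum = 2007.5625 µg/L·hr
k_e = ln2 / t½ = 0.693147 / 4.03 = 0.1720 hr^-1
Extrapolated tail: C_last / k_e = 198.3 / 0.172 = 1152.907
AUC_0→∞ = 2007.5625 + 1152.907 = 3160.4695 µg/L·hr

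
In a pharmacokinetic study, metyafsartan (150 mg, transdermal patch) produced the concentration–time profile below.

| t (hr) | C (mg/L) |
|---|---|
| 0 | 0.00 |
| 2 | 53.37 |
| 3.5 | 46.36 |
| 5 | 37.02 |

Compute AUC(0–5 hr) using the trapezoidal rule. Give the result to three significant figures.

AUC = 191 mg/L·hr

Trapezoidal AUC_0→5:
  [0→2]: (0.00+53.37)/2 × 2 = 53.37
  [2→3.5]: (53.37+46.36)/2 × 1.5 = 74.7975
  [3.5→5]: (46.36+37.02)/2 × 1.5 = 62.535
  Sum = 190.7025 mg/L·hr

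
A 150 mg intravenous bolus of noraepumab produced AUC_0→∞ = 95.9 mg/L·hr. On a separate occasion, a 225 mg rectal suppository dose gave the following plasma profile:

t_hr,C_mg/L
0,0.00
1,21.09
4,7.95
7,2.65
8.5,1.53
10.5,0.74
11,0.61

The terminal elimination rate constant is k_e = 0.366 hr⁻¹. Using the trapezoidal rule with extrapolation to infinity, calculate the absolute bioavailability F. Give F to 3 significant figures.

F = 0.538

Trapezoidal AUC_0→11 (rectal suppository):
  [0→1]: (0.00+21.09)/2 × 1 = 10.545
  [1→4]: (21.09+7.95)/2 × 3 = 43.56
  [4→7]: (7.95+2.65)/2 × 3 = 15.9
  [7→8.5]: (2.65+1.53)/2 × 1.5 = 3.135
  [8.5→10.5]: (1.53+0.74)/2 × 2 = 2.27
  [10.5→11]: (0.74+0.61)/2 × 0.5 = 0.3375
  Sum = 75.7475 mg/L·hr
Tail: C_last/k_e = 0.61/0.366 = 1.667
AUC_0→∞ (rectal suppository) = 75.7475 + 1.667 = 77.4145 mg/L·hr
F = (AUC_ev/D_ev)/(AUC_iv/D_iv) = (77.4145/225)/(95.9/150) = 0.344064/0.639333 = 0.5382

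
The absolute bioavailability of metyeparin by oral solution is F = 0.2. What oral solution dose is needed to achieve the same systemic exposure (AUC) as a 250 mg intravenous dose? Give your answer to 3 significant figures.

D_oral = 1250 mg

For equal systemic exposure: F × D_ev = D_iv
D_ev = D_iv / F = 250 / 0.2 = 1250 mg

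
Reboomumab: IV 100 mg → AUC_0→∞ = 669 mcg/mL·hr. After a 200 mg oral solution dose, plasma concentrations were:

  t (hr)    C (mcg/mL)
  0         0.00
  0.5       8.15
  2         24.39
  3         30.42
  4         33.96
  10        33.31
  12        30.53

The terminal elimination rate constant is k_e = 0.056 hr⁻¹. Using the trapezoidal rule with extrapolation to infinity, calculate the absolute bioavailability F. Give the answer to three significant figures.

Trapezoidal AUC_0→12 (oral solution):
  [0→0.5]: (0.00+8.15)/2 × 0.5 = 2.0375
  [0.5→2]: (8.15+24.39)/2 × 1.5 = 24.405
  [2→3]: (24.39+30.42)/2 × 1 = 27.405
  [3→4]: (30.42+33.96)/2 × 1 = 32.19
  [4→10]: (33.96+33.31)/2 × 6 = 201.81
  [10→12]: (33.31+30.53)/2 × 2 = 63.84
  Sum = 351.6875 mcg/mL·hr
Tail: C_last/k_e = 30.53/0.056 = 545.179
AUC_0→∞ (oral solution) = 351.6875 + 545.179 = 896.8665 mcg/mL·hr
F = (AUC_ev/D_ev)/(AUC_iv/D_iv) = (896.8665/200)/(669/100) = 4.4843325/6.69 = 0.6703

F = 0.670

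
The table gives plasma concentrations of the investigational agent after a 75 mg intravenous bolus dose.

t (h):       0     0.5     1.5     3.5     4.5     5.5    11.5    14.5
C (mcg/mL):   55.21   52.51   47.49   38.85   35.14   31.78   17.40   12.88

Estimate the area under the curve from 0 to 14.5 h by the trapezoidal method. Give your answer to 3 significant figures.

Trapezoidal AUC_0→14.5:
  [0→0.5]: (55.21+52.51)/2 × 0.5 = 26.93
  [0.5→1.5]: (52.51+47.49)/2 × 1 = 50.0
  [1.5→3.5]: (47.49+38.85)/2 × 2 = 86.34
  [3.5→4.5]: (38.85+35.14)/2 × 1 = 36.995
  [4.5→5.5]: (35.14+31.78)/2 × 1 = 33.46
  [5.5→11.5]: (31.78+17.40)/2 × 6 = 147.54
  [11.5→14.5]: (17.40+12.88)/2 × 3 = 45.42
  Sum = 426.685 mcg/mL·h

AUC = 427 mcg/mL·h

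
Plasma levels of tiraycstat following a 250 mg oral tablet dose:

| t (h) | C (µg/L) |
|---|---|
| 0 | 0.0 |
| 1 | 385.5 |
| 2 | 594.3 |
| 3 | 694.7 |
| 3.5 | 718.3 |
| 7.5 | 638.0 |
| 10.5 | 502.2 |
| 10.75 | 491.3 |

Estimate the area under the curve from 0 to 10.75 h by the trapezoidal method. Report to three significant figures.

Trapezoidal AUC_0→10.75:
  [0→1]: (0.0+385.5)/2 × 1 = 192.75
  [1→2]: (385.5+594.3)/2 × 1 = 489.9
  [2→3]: (594.3+694.7)/2 × 1 = 644.5
  [3→3.5]: (694.7+718.3)/2 × 0.5 = 353.25
  [3.5→7.5]: (718.3+638.0)/2 × 4 = 2712.6
  [7.5→10.5]: (638.0+502.2)/2 × 3 = 1710.3
  [10.5→10.75]: (502.2+491.3)/2 × 0.25 = 124.1875
  Sum = 6227.4875 µg/L·h

AUC = 6230 µg/L·h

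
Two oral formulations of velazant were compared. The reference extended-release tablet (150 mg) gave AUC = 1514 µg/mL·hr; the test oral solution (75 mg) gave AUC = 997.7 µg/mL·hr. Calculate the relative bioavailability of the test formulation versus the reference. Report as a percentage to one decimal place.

F_rel = (AUC_test/D_test) / (AUC_ref/D_ref)
      = (997.7/75) / (1514/150)
      = 13.3027 / 10.0933 = 1.3180 = 131.80%

F_rel = 131.8%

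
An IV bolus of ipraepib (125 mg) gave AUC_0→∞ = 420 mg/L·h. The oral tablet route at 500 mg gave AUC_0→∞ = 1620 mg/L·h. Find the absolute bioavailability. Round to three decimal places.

F = (AUC_ev / D_ev) / (AUC_iv / D_iv)
  = (1620/500) / (420/125)
  = 3.24 / 3.36 = 0.9643

F = 0.964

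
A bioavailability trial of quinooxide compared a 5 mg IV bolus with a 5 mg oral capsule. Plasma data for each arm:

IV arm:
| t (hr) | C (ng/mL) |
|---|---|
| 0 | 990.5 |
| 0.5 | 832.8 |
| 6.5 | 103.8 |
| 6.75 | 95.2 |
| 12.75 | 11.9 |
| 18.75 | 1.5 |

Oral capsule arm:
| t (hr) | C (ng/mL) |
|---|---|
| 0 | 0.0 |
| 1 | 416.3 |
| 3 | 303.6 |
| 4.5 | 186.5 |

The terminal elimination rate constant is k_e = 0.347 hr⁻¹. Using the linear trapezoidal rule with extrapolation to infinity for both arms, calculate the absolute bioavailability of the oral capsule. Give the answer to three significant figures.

F = 0.501

Trapezoidal AUC_0→18.75 (IV):
  [0→0.5]: (990.5+832.8)/2 × 0.5 = 455.825
  [0.5→6.5]: (832.8+103.8)/2 × 6 = 2809.8
  [6.5→6.75]: (103.8+95.2)/2 × 0.25 = 24.875
  [6.75→12.75]: (95.2+11.9)/2 × 6 = 321.3
  [12.75→18.75]: (11.9+1.5)/2 × 6 = 40.2
  Sum = 3652.0 ng/mL·hr
IV tail: 1.5/0.347 = 4.323; AUC_iv,0→∞ = 3652.0 + 4.323 = 3656.323 ng/mL·hr
Trapezoidal AUC_0→4.5 (oral capsule):
  [0→1]: (0.0+416.3)/2 × 1 = 208.15
  [1→3]: (416.3+303.6)/2 × 2 = 719.9
  [3→4.5]: (303.6+186.5)/2 × 1.5 = 367.575
  Sum = 1295.625 ng/mL·hr
oral capsule tail: 186.5/0.347 = 537.464; AUC_ev,0→∞ = 1295.625 + 537.464 = 1833.089 ng/mL·hr
F = (AUC_ev/D_ev)/(AUC_iv/D_iv) = (1833.089/5)/(3656.323/5) = 366.6178/731.2646 = 0.5013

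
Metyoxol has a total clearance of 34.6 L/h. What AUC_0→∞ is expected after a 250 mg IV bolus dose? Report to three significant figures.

AUC_0→∞ = Dose_iv / CL
        = 250 / 34.6 = 7.22543 mg/L·h

AUC = 7.23 mg/L·h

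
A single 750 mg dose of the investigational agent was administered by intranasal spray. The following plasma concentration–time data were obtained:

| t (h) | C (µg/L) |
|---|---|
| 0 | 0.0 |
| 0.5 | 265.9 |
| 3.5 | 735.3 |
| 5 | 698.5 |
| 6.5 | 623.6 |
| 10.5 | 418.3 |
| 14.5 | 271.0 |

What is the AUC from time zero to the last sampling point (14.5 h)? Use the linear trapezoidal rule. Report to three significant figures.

Trapezoidal AUC_0→14.5:
  [0→0.5]: (0.0+265.9)/2 × 0.5 = 66.475
  [0.5→3.5]: (265.9+735.3)/2 × 3 = 1501.8
  [3.5→5]: (735.3+698.5)/2 × 1.5 = 1075.35
  [5→6.5]: (698.5+623.6)/2 × 1.5 = 991.575
  [6.5→10.5]: (623.6+418.3)/2 × 4 = 2083.8
  [10.5→14.5]: (418.3+271.0)/2 × 4 = 1378.6
  Sum = 7097.6 µg/L·h

AUC = 7100 µg/L·h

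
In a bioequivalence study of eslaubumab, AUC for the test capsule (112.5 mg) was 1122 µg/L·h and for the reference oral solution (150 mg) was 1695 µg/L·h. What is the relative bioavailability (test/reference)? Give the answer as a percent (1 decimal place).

F_rel = (AUC_test/D_test) / (AUC_ref/D_ref)
      = (1122/112.5) / (1695/150)
      = 9.97333 / 11.3 = 0.8826 = 88.26%

F_rel = 88.3%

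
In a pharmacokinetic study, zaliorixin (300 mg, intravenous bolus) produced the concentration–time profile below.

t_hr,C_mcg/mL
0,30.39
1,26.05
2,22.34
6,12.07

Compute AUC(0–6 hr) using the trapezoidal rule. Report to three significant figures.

AUC = 121 mcg/mL·hr

Trapezoidal AUC_0→6:
  [0→1]: (30.39+26.05)/2 × 1 = 28.22
  [1→2]: (26.05+22.34)/2 × 1 = 24.195
  [2→6]: (22.34+12.07)/2 × 4 = 68.82
  Sum = 121.235 mcg/mL·hr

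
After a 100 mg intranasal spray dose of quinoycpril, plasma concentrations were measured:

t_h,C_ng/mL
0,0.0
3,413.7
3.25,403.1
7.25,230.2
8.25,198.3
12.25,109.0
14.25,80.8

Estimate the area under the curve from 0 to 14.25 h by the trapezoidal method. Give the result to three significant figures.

AUC = 3010 ng/mL·h

Trapezoidal AUC_0→14.25:
  [0→3]: (0.0+413.7)/2 × 3 = 620.55
  [3→3.25]: (413.7+403.1)/2 × 0.25 = 102.1
  [3.25→7.25]: (403.1+230.2)/2 × 4 = 1266.6
  [7.25→8.25]: (230.2+198.3)/2 × 1 = 214.25
  [8.25→12.25]: (198.3+109.0)/2 × 4 = 614.6
  [12.25→14.25]: (109.0+80.8)/2 × 2 = 189.8
  Sum = 3007.9 ng/mL·h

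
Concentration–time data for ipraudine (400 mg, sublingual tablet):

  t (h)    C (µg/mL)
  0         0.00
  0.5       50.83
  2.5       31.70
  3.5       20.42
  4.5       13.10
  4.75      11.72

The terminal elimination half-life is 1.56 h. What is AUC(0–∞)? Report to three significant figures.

AUC = 168 µg/mL·h

Trapezoidal AUC_0→4.75:
  [0→0.5]: (0.00+50.83)/2 × 0.5 = 12.7075
  [0.5→2.5]: (50.83+31.70)/2 × 2 = 82.53
  [2.5→3.5]: (31.70+20.42)/2 × 1 = 26.06
  [3.5→4.5]: (20.42+13.10)/2 × 1 = 16.76
  [4.5→4.75]: (13.10+11.72)/2 × 0.25 = 3.1025
  Sum = 141.16 µg/mL·h
k_e = ln2 / t½ = 0.693147 / 1.56 = 0.4443 h^-1
Extrapolated tail: C_last / k_e = 11.72 / 0.4443 = 26.379
AUC_0→∞ = 141.16 + 26.379 = 167.539 µg/mL·h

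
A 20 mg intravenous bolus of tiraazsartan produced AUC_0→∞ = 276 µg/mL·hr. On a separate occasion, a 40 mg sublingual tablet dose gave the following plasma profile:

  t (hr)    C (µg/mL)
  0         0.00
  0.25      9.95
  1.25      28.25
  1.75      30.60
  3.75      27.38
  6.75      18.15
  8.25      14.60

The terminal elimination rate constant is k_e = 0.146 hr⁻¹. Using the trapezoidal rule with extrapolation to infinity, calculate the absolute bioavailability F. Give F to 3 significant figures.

F = 0.518

Trapezoidal AUC_0→8.25 (sublingual tablet):
  [0→0.25]: (0.00+9.95)/2 × 0.25 = 1.24375
  [0.25→1.25]: (9.95+28.25)/2 × 1 = 19.1
  [1.25→1.75]: (28.25+30.60)/2 × 0.5 = 14.7125
  [1.75→3.75]: (30.60+27.38)/2 × 2 = 57.98
  [3.75→6.75]: (27.38+18.15)/2 × 3 = 68.295
  [6.75→8.25]: (18.15+14.60)/2 × 1.5 = 24.5625
  Sum = 185.89375 µg/mL·hr
Tail: C_last/k_e = 14.60/0.146 = 100.000
AUC_0→∞ (sublingual tablet) = 185.89375 + 100.000 = 285.89375 µg/mL·hr
F = (AUC_ev/D_ev)/(AUC_iv/D_iv) = (285.89375/40)/(276/20) = 7.14734/13.8 = 0.5179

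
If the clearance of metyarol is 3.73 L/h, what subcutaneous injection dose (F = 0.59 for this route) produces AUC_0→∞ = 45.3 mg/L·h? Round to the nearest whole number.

Dose = CL × AUC_0→∞ / F
     = 3.73 × 45.3 / 0.59 = 286.388 mg

Dose = 286 mg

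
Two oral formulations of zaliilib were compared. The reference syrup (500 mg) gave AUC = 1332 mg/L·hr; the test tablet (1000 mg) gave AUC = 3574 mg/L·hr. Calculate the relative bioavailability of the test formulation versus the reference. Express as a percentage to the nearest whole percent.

F_rel = (AUC_test/D_test) / (AUC_ref/D_ref)
      = (3574/1000) / (1332/500)
      = 3.574 / 2.664 = 1.3416 = 134.16%

F_rel = 134%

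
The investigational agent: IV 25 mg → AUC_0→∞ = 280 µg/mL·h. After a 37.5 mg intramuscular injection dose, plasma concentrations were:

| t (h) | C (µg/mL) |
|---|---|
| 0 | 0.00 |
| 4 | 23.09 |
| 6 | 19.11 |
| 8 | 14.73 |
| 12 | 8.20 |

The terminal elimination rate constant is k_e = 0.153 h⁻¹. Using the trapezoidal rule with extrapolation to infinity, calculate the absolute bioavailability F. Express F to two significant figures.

F = 0.53

Trapezoidal AUC_0→12 (intramuscular injection):
  [0→4]: (0.00+23.09)/2 × 4 = 46.18
  [4→6]: (23.09+19.11)/2 × 2 = 42.2
  [6→8]: (19.11+14.73)/2 × 2 = 33.84
  [8→12]: (14.73+8.20)/2 × 4 = 45.86
  Sum = 168.08 µg/mL·h
Tail: C_last/k_e = 8.20/0.153 = 53.595
AUC_0→∞ (intramuscular injection) = 168.08 + 53.595 = 221.675 µg/mL·h
F = (AUC_ev/D_ev)/(AUC_iv/D_iv) = (221.675/37.5)/(280/25) = 5.91133/11.2 = 0.5278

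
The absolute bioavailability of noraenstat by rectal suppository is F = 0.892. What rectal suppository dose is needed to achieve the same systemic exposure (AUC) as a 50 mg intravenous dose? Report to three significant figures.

For equal systemic exposure: F × D_ev = D_iv
D_ev = D_iv / F = 50 / 0.892 = 56.0538 mg

D_rectal = 56.1 mg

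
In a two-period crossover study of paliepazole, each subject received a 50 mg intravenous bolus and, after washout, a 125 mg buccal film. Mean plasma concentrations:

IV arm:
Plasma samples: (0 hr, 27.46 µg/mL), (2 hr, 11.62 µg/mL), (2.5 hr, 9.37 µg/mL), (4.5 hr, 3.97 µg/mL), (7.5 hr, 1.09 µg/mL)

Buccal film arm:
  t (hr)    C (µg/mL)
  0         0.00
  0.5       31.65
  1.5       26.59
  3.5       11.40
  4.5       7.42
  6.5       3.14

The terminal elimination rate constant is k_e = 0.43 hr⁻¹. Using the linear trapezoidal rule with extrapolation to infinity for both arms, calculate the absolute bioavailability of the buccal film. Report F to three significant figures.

F = 0.604

Trapezoidal AUC_0→7.5 (IV):
  [0→2]: (27.46+11.62)/2 × 2 = 39.08
  [2→2.5]: (11.62+9.37)/2 × 0.5 = 5.2475
  [2.5→4.5]: (9.37+3.97)/2 × 2 = 13.34
  [4.5→7.5]: (3.97+1.09)/2 × 3 = 7.59
  Sum = 65.2575 µg/mL·hr
IV tail: 1.09/0.43 = 2.535; AUC_iv,0→∞ = 65.2575 + 2.535 = 67.7925 µg/mL·hr
Trapezoidal AUC_0→6.5 (buccal film):
  [0→0.5]: (0.00+31.65)/2 × 0.5 = 7.9125
  [0.5→1.5]: (31.65+26.59)/2 × 1 = 29.12
  [1.5→3.5]: (26.59+11.40)/2 × 2 = 37.99
  [3.5→4.5]: (11.40+7.42)/2 × 1 = 9.41
  [4.5→6.5]: (7.42+3.14)/2 × 2 = 10.56
  Sum = 94.9925 µg/mL·hr
buccal film tail: 3.14/0.43 = 7.302; AUC_ev,0→∞ = 94.9925 + 7.302 = 102.2945 µg/mL·hr
F = (AUC_ev/D_ev)/(AUC_iv/D_iv) = (102.2945/125)/(67.7925/50) = 0.818356/1.35585 = 0.6036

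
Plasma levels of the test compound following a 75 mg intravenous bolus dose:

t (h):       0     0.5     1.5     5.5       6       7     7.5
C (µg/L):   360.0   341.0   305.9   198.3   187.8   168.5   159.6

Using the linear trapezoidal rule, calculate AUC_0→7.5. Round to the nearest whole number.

AUC = 1864 µg/L·h

Trapezoidal AUC_0→7.5:
  [0→0.5]: (360.0+341.0)/2 × 0.5 = 175.25
  [0.5→1.5]: (341.0+305.9)/2 × 1 = 323.45
  [1.5→5.5]: (305.9+198.3)/2 × 4 = 1008.4
  [5.5→6]: (198.3+187.8)/2 × 0.5 = 96.525
  [6→7]: (187.8+168.5)/2 × 1 = 178.15
  [7→7.5]: (168.5+159.6)/2 × 0.5 = 82.025
  Sum = 1863.8 µg/L·h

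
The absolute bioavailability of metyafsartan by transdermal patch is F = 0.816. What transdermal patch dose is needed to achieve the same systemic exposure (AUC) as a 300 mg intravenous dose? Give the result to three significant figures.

For equal systemic exposure: F × D_ev = D_iv
D_ev = D_iv / F = 300 / 0.816 = 367.647 mg

D_transdermal = 368 mg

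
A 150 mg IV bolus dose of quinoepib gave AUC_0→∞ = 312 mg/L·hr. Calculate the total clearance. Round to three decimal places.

CL = 0.481 L/hr

CL = Dose_iv / AUC_0→∞
   = 150 / 312 = 0.480769 L/hr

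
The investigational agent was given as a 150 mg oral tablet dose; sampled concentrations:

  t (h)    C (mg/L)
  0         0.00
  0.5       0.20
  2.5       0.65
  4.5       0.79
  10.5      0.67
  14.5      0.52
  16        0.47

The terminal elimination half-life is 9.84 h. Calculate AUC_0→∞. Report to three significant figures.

Trapezoidal AUC_0→16:
  [0→0.5]: (0.00+0.20)/2 × 0.5 = 0.05
  [0.5→2.5]: (0.20+0.65)/2 × 2 = 0.85
  [2.5→4.5]: (0.65+0.79)/2 × 2 = 1.44
  [4.5→10.5]: (0.79+0.67)/2 × 6 = 4.38
  [10.5→14.5]: (0.67+0.52)/2 × 4 = 2.38
  [14.5→16]: (0.52+0.47)/2 × 1.5 = 0.7425
  Sum = 9.8425 mg/L·h
k_e = ln2 / t½ = 0.693147 / 9.84 = 0.0704 h^-1
Extrapolated tail: C_last / k_e = 0.47 / 0.0704 = 6.676
AUC_0→∞ = 9.8425 + 6.676 = 16.5185 mg/L·h

AUC = 16.5 mg/L·h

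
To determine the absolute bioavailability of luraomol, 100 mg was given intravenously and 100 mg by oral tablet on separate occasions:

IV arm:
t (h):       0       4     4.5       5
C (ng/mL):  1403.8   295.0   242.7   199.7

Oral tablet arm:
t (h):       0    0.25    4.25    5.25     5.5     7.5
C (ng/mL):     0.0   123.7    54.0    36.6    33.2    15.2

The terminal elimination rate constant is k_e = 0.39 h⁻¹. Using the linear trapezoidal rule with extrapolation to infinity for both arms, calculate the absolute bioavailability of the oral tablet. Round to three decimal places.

Trapezoidal AUC_0→5 (IV):
  [0→4]: (1403.8+295.0)/2 × 4 = 3397.6
  [4→4.5]: (295.0+242.7)/2 × 0.5 = 134.425
  [4.5→5]: (242.7+199.7)/2 × 0.5 = 110.6
  Sum = 3642.625 ng/mL·h
IV tail: 199.7/0.39 = 512.051; AUC_iv,0→∞ = 3642.625 + 512.051 = 4154.676 ng/mL·h
Trapezoidal AUC_0→7.5 (oral tablet):
  [0→0.25]: (0.0+123.7)/2 × 0.25 = 15.4625
  [0.25→4.25]: (123.7+54.0)/2 × 4 = 355.4
  [4.25→5.25]: (54.0+36.6)/2 × 1 = 45.3
  [5.25→5.5]: (36.6+33.2)/2 × 0.25 = 8.725
  [5.5→7.5]: (33.2+15.2)/2 × 2 = 48.4
  Sum = 473.2875 ng/mL·h
oral tablet tail: 15.2/0.39 = 38.974; AUC_ev,0→∞ = 473.2875 + 38.974 = 512.2615 ng/mL·h
F = (AUC_ev/D_ev)/(AUC_iv/D_iv) = (512.2615/100)/(4154.676/100) = 5.122615/41.54676 = 0.1233

F = 0.123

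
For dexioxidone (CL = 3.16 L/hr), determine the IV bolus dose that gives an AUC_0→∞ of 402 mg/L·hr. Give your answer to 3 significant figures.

Dose = 1270 mg

Dose_iv = CL × AUC_0→∞
     = 3.16 × 402 = 1270.32 mg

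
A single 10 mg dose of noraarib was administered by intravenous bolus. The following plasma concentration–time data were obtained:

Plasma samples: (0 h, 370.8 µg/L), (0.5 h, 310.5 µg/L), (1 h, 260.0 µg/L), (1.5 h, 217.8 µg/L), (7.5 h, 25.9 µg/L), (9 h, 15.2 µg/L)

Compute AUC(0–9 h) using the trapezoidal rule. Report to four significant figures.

Trapezoidal AUC_0→9:
  [0→0.5]: (370.8+310.5)/2 × 0.5 = 170.325
  [0.5→1]: (310.5+260.0)/2 × 0.5 = 142.625
  [1→1.5]: (260.0+217.8)/2 × 0.5 = 119.45
  [1.5→7.5]: (217.8+25.9)/2 × 6 = 731.1
  [7.5→9]: (25.9+15.2)/2 × 1.5 = 30.825
  Sum = 1194.325 µg/L·h

AUC = 1194 µg/L·h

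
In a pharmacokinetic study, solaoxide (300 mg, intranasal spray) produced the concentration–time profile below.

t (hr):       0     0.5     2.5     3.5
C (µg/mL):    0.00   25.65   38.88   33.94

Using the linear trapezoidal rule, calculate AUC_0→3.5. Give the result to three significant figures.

AUC = 107 µg/mL·hr

Trapezoidal AUC_0→3.5:
  [0→0.5]: (0.00+25.65)/2 × 0.5 = 6.4125
  [0.5→2.5]: (25.65+38.88)/2 × 2 = 64.53
  [2.5→3.5]: (38.88+33.94)/2 × 1 = 36.41
  Sum = 107.3525 µg/mL·hr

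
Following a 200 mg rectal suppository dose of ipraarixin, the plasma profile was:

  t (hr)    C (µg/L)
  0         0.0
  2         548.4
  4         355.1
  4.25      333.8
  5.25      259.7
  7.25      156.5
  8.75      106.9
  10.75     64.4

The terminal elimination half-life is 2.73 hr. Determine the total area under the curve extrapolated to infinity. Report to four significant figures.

AUC = 2873 µg/L·hr

Trapezoidal AUC_0→10.75:
  [0→2]: (0.0+548.4)/2 × 2 = 548.4
  [2→4]: (548.4+355.1)/2 × 2 = 903.5
  [4→4.25]: (355.1+333.8)/2 × 0.25 = 86.1125
  [4.25→5.25]: (333.8+259.7)/2 × 1 = 296.75
  [5.25→7.25]: (259.7+156.5)/2 × 2 = 416.2
  [7.25→8.75]: (156.5+106.9)/2 × 1.5 = 197.55
  [8.75→10.75]: (106.9+64.4)/2 × 2 = 171.3
  Sum = 2619.8125 µg/L·hr
k_e = ln2 / t½ = 0.693147 / 2.73 = 0.2539 hr^-1
Extrapolated tail: C_last / k_e = 64.4 / 0.2539 = 253.643
AUC_0→∞ = 2619.8125 + 253.643 = 2873.4555 µg/L·hr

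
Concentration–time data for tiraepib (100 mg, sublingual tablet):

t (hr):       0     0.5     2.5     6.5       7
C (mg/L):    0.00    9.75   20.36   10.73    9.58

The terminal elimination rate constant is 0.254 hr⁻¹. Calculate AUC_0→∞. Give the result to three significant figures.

Trapezoidal AUC_0→7:
  [0→0.5]: (0.00+9.75)/2 × 0.5 = 2.4375
  [0.5→2.5]: (9.75+20.36)/2 × 2 = 30.11
  [2.5→6.5]: (20.36+10.73)/2 × 4 = 62.18
  [6.5→7]: (10.73+9.58)/2 × 0.5 = 5.0775
  Sum = 99.805 mg/L·hr
Extrapolated tail: C_last / k_e = 9.58 / 0.254 = 37.717
AUC_0→∞ = 99.805 + 37.717 = 137.522 mg/L·hr

AUC = 138 mg/L·hr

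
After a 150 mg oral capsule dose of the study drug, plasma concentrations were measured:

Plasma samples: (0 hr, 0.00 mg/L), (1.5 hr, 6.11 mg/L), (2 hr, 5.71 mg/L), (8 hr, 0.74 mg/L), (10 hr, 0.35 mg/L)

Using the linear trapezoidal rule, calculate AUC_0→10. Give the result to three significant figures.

Trapezoidal AUC_0→10:
  [0→1.5]: (0.00+6.11)/2 × 1.5 = 4.5825
  [1.5→2]: (6.11+5.71)/2 × 0.5 = 2.955
  [2→8]: (5.71+0.74)/2 × 6 = 19.35
  [8→10]: (0.74+0.35)/2 × 2 = 1.09
  Sum = 27.9775 mg/L·hr

AUC = 28.0 mg/L·hr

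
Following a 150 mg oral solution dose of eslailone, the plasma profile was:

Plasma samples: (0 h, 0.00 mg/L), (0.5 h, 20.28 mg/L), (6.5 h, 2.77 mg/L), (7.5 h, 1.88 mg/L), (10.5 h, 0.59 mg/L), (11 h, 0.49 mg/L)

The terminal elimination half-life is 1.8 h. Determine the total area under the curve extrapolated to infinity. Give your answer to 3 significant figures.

Trapezoidal AUC_0→11:
  [0→0.5]: (0.00+20.28)/2 × 0.5 = 5.07
  [0.5→6.5]: (20.28+2.77)/2 × 6 = 69.15
  [6.5→7.5]: (2.77+1.88)/2 × 1 = 2.325
  [7.5→10.5]: (1.88+0.59)/2 × 3 = 3.705
  [10.5→11]: (0.59+0.49)/2 × 0.5 = 0.27
  Sum = 80.52 mg/L·h
k_e = ln2 / t½ = 0.693147 / 1.8 = 0.3851 h^-1
Extrapolated tail: C_last / k_e = 0.49 / 0.3851 = 1.272
AUC_0→∞ = 80.52 + 1.272 = 81.792 mg/L·h

AUC = 81.8 mg/L·h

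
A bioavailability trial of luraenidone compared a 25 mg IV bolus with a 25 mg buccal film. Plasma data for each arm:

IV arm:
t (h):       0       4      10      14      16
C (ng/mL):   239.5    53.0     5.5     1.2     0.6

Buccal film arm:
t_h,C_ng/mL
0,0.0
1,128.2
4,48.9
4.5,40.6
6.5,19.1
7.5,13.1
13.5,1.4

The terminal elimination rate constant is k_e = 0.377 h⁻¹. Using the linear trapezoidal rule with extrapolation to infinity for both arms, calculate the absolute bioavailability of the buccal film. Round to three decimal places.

F = 0.611

Trapezoidal AUC_0→16 (IV):
  [0→4]: (239.5+53.0)/2 × 4 = 585.0
  [4→10]: (53.0+5.5)/2 × 6 = 175.5
  [10→14]: (5.5+1.2)/2 × 4 = 13.4
  [14→16]: (1.2+0.6)/2 × 2 = 1.8
  Sum = 775.7 ng/mL·h
IV tail: 0.6/0.377 = 1.592; AUC_iv,0→∞ = 775.7 + 1.592 = 777.292 ng/mL·h
Trapezoidal AUC_0→13.5 (buccal film):
  [0→1]: (0.0+128.2)/2 × 1 = 64.1
  [1→4]: (128.2+48.9)/2 × 3 = 265.65
  [4→4.5]: (48.9+40.6)/2 × 0.5 = 22.375
  [4.5→6.5]: (40.6+19.1)/2 × 2 = 59.7
  [6.5→7.5]: (19.1+13.1)/2 × 1 = 16.1
  [7.5→13.5]: (13.1+1.4)/2 × 6 = 43.5
  Sum = 471.425 ng/mL·h
buccal film tail: 1.4/0.377 = 3.714; AUC_ev,0→∞ = 471.425 + 3.714 = 475.139 ng/mL·h
F = (AUC_ev/D_ev)/(AUC_iv/D_iv) = (475.139/25)/(777.292/25) = 19.00556/31.09168 = 0.6113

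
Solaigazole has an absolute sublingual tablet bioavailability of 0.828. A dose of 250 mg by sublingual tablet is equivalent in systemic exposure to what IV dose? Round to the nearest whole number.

D_iv = 207 mg

Systemic exposure from an extravascular dose = F × D_ev, so the equivalent IV dose is F × D_ev.
D_iv = F × D_ev = 0.828 × 250 = 207 mg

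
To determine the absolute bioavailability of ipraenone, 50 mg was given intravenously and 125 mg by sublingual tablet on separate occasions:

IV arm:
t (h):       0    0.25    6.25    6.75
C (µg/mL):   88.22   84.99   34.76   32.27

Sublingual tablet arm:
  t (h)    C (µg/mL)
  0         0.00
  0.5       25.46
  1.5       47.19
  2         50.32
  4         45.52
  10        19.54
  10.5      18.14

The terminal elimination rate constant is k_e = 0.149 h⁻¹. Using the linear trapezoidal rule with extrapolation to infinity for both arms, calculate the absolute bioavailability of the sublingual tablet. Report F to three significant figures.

Trapezoidal AUC_0→6.75 (IV):
  [0→0.25]: (88.22+84.99)/2 × 0.25 = 21.65125
  [0.25→6.25]: (84.99+34.76)/2 × 6 = 359.25
  [6.25→6.75]: (34.76+32.27)/2 × 0.5 = 16.7575
  Sum = 397.65875 µg/mL·h
IV tail: 32.27/0.149 = 216.577; AUC_iv,0→∞ = 397.65875 + 216.577 = 614.23575 µg/mL·h
Trapezoidal AUC_0→10.5 (sublingual tablet):
  [0→0.5]: (0.00+25.46)/2 × 0.5 = 6.365
  [0.5→1.5]: (25.46+47.19)/2 × 1 = 36.325
  [1.5→2]: (47.19+50.32)/2 × 0.5 = 24.3775
  [2→4]: (50.32+45.52)/2 × 2 = 95.84
  [4→10]: (45.52+19.54)/2 × 6 = 195.18
  [10→10.5]: (19.54+18.14)/2 × 0.5 = 9.42
  Sum = 367.5075 µg/mL·h
sublingual tablet tail: 18.14/0.149 = 121.745; AUC_ev,0→∞ = 367.5075 + 121.745 = 489.2525 µg/mL·h
F = (AUC_ev/D_ev)/(AUC_iv/D_iv) = (489.2525/125)/(614.23575/50) = 3.91402/12.284715 = 0.3186

F = 0.319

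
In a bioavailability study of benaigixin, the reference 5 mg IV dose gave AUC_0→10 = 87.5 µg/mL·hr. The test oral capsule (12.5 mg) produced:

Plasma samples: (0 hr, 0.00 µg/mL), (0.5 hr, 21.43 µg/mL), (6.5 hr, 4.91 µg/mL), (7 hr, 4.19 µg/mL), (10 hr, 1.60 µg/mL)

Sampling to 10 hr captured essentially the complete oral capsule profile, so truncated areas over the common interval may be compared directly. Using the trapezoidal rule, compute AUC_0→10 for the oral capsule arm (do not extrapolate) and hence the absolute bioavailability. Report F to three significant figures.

F = 0.436

Trapezoidal AUC_0→10 (oral capsule):
  [0→0.5]: (0.00+21.43)/2 × 0.5 = 5.3575
  [0.5→6.5]: (21.43+4.91)/2 × 6 = 79.02
  [6.5→7]: (4.91+4.19)/2 × 0.5 = 2.275
  [7→10]: (4.19+1.60)/2 × 3 = 8.685
  Sum = 95.3375 µg/mL·hr
F = (AUC_ev/D_ev)/(AUC_iv/D_iv) = (95.3375/12.5)/(87.5/5) = 7.627/17.5 = 0.4358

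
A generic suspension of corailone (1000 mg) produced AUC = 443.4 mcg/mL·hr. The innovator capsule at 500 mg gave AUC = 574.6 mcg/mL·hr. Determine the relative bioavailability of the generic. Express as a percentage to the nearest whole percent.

F_rel = (AUC_test/D_test) / (AUC_ref/D_ref)
      = (443.4/1000) / (574.6/500)
      = 0.4434 / 1.1492 = 0.3858 = 38.58%

F_rel = 39%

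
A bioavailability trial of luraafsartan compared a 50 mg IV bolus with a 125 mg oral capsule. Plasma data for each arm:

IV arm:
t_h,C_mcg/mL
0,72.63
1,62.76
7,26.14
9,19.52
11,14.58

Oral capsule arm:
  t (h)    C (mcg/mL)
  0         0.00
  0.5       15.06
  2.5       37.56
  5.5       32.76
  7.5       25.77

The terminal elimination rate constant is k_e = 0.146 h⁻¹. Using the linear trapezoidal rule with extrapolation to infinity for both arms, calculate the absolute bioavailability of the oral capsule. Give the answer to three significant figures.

F = 0.309

Trapezoidal AUC_0→11 (IV):
  [0→1]: (72.63+62.76)/2 × 1 = 67.695
  [1→7]: (62.76+26.14)/2 × 6 = 266.7
  [7→9]: (26.14+19.52)/2 × 2 = 45.66
  [9→11]: (19.52+14.58)/2 × 2 = 34.1
  Sum = 414.155 mcg/mL·h
IV tail: 14.58/0.146 = 99.863; AUC_iv,0→∞ = 414.155 + 99.863 = 514.018 mcg/mL·h
Trapezoidal AUC_0→7.5 (oral capsule):
  [0→0.5]: (0.00+15.06)/2 × 0.5 = 3.765
  [0.5→2.5]: (15.06+37.56)/2 × 2 = 52.62
  [2.5→5.5]: (37.56+32.76)/2 × 3 = 105.48
  [5.5→7.5]: (32.76+25.77)/2 × 2 = 58.53
  Sum = 220.395 mcg/mL·h
oral capsule tail: 25.77/0.146 = 176.507; AUC_ev,0→∞ = 220.395 + 176.507 = 396.902 mcg/mL·h
F = (AUC_ev/D_ev)/(AUC_iv/D_iv) = (396.902/125)/(514.018/50) = 3.175216/10.28036 = 0.3089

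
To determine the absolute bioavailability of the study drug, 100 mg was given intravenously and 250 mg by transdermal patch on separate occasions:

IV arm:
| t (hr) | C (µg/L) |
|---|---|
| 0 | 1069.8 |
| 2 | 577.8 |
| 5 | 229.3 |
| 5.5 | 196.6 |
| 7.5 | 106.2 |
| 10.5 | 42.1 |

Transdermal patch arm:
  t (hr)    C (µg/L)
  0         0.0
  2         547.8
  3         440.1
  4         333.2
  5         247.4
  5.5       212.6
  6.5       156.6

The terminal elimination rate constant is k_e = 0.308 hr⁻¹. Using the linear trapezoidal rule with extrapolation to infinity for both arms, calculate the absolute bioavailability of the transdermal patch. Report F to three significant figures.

F = 0.279

Trapezoidal AUC_0→10.5 (IV):
  [0→2]: (1069.8+577.8)/2 × 2 = 1647.6
  [2→5]: (577.8+229.3)/2 × 3 = 1210.65
  [5→5.5]: (229.3+196.6)/2 × 0.5 = 106.475
  [5.5→7.5]: (196.6+106.2)/2 × 2 = 302.8
  [7.5→10.5]: (106.2+42.1)/2 × 3 = 222.45
  Sum = 3489.975 µg/L·hr
IV tail: 42.1/0.308 = 136.688; AUC_iv,0→∞ = 3489.975 + 136.688 = 3626.663 µg/L·hr
Trapezoidal AUC_0→6.5 (transdermal patch):
  [0→2]: (0.0+547.8)/2 × 2 = 547.8
  [2→3]: (547.8+440.1)/2 × 1 = 493.95
  [3→4]: (440.1+333.2)/2 × 1 = 386.65
  [4→5]: (333.2+247.4)/2 × 1 = 290.3
  [5→5.5]: (247.4+212.6)/2 × 0.5 = 115.0
  [5.5→6.5]: (212.6+156.6)/2 × 1 = 184.6
  Sum = 2018.3 µg/L·hr
transdermal patch tail: 156.6/0.308 = 508.442; AUC_ev,0→∞ = 2018.3 + 508.442 = 2526.742 µg/L·hr
F = (AUC_ev/D_ev)/(AUC_iv/D_iv) = (2526.742/250)/(3626.663/100) = 10.106968/36.26663 = 0.2787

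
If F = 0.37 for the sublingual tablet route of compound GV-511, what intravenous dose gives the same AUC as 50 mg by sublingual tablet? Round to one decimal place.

Systemic exposure from an extravascular dose = F × D_ev, so the equivalent IV dose is F × D_ev.
D_iv = F × D_ev = 0.37 × 50 = 18.5 mg

D_iv = 18.5 mg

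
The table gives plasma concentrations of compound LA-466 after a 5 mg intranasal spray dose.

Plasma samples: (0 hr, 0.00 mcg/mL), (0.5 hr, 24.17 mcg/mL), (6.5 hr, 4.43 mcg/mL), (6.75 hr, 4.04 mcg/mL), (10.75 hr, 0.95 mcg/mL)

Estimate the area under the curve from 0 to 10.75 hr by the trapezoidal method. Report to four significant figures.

AUC = 102.9 mcg/mL·hr

Trapezoidal AUC_0→10.75:
  [0→0.5]: (0.00+24.17)/2 × 0.5 = 6.0425
  [0.5→6.5]: (24.17+4.43)/2 × 6 = 85.8
  [6.5→6.75]: (4.43+4.04)/2 × 0.25 = 1.05875
  [6.75→10.75]: (4.04+0.95)/2 × 4 = 9.98
  Sum = 102.88125 mcg/mL·hr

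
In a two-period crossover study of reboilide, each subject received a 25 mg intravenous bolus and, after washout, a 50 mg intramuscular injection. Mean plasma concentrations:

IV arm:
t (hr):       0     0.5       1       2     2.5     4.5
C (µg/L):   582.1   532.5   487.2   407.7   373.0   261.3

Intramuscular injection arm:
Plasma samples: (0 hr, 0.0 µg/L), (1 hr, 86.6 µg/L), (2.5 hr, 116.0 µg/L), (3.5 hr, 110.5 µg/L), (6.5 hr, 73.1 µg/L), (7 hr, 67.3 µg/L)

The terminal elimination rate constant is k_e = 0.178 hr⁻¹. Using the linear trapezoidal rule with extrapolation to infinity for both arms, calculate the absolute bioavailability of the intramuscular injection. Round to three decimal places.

F = 0.152

Trapezoidal AUC_0→4.5 (IV):
  [0→0.5]: (582.1+532.5)/2 × 0.5 = 278.65
  [0.5→1]: (532.5+487.2)/2 × 0.5 = 254.925
  [1→2]: (487.2+407.7)/2 × 1 = 447.45
  [2→2.5]: (407.7+373.0)/2 × 0.5 = 195.175
  [2.5→4.5]: (373.0+261.3)/2 × 2 = 634.3
  Sum = 1810.5 µg/L·hr
IV tail: 261.3/0.178 = 1467.978; AUC_iv,0→∞ = 1810.5 + 1467.978 = 3278.478 µg/L·hr
Trapezoidal AUC_0→7 (intramuscular injection):
  [0→1]: (0.0+86.6)/2 × 1 = 43.3
  [1→2.5]: (86.6+116.0)/2 × 1.5 = 151.95
  [2.5→3.5]: (116.0+110.5)/2 × 1 = 113.25
  [3.5→6.5]: (110.5+73.1)/2 × 3 = 275.4
  [6.5→7]: (73.1+67.3)/2 × 0.5 = 35.1
  Sum = 619.0 µg/L·hr
intramuscular injection tail: 67.3/0.178 = 378.090; AUC_ev,0→∞ = 619.0 + 378.090 = 997.09 µg/L·hr
F = (AUC_ev/D_ev)/(AUC_iv/D_iv) = (997.09/50)/(3278.478/25) = 19.9418/131.13912 = 0.1521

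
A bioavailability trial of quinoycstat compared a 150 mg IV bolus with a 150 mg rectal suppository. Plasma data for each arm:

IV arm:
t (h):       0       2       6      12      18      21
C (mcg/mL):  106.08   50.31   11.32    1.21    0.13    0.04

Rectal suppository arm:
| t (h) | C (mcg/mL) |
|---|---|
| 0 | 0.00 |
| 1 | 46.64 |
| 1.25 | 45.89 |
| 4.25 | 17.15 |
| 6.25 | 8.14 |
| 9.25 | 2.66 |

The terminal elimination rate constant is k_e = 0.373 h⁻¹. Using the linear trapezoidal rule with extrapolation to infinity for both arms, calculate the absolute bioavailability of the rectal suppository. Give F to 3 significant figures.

F = 0.554

Trapezoidal AUC_0→21 (IV):
  [0→2]: (106.08+50.31)/2 × 2 = 156.39
  [2→6]: (50.31+11.32)/2 × 4 = 123.26
  [6→12]: (11.32+1.21)/2 × 6 = 37.59
  [12→18]: (1.21+0.13)/2 × 6 = 4.02
  [18→21]: (0.13+0.04)/2 × 3 = 0.255
  Sum = 321.515 mcg/mL·h
IV tail: 0.04/0.373 = 0.107; AUC_iv,0→∞ = 321.515 + 0.107 = 321.622 mcg/mL·h
Trapezoidal AUC_0→9.25 (rectal suppository):
  [0→1]: (0.00+46.64)/2 × 1 = 23.32
  [1→1.25]: (46.64+45.89)/2 × 0.25 = 11.56625
  [1.25→4.25]: (45.89+17.15)/2 × 3 = 94.56
  [4.25→6.25]: (17.15+8.14)/2 × 2 = 25.29
  [6.25→9.25]: (8.14+2.66)/2 × 3 = 16.2
  Sum = 170.93625 mcg/mL·h
rectal suppository tail: 2.66/0.373 = 7.131; AUC_ev,0→∞ = 170.93625 + 7.131 = 178.06725 mcg/mL·h
F = (AUC_ev/D_ev)/(AUC_iv/D_iv) = (178.06725/150)/(321.622/150) = 1.187115/2.14415 = 0.5537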